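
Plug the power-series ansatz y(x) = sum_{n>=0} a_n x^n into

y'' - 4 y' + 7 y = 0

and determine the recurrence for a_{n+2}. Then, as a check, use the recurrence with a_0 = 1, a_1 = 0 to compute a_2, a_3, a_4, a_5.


Substitute y = sum_n a_n x^n.
y''(x) has coefficient (n+2)(n+1) a_{n+2} at x^n;
-4 y'(x) has coefficient -4 (n+1) a_{n+1} at x^n;
7 y(x) has coefficient 7 a_n at x^n.
Matching x^n: (n+2)(n+1) a_{n+2} - 4 (n+1) a_{n+1} + 7 a_n = 0.
Thus a_{n+2} = [4 (n+1) a_{n+1} - 7 a_n] / ((n+1)(n+2)).

Check with a_0 = 1, a_1 = 0 (apply the recurrence for n = 0, 1, 2, 3): a_0 = 1, a_1 = 0, a_2 = -7/2, a_3 = -14/3, a_4 = -21/8, a_5 = -7/15.

a_(n+2) = [4 (n+1) a_(n+1) - 7 a_n] / ((n+1)(n+2)); check: a_0 = 1, a_1 = 0, a_2 = -7/2, a_3 = -14/3, a_4 = -21/8, a_5 = -7/15


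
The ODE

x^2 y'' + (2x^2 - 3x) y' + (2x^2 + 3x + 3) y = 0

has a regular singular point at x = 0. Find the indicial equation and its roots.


Divide by x^2 to reach normal form y'' + P_1(x) y' + P_2(x) y = 0 with P_1(x) = 2 - 3/x and P_2(x) = 2 + 3/x + 3/x^2.
x = 0 is a singular point because the y'-coefficient 2 - 3/x has a pole at x = 0 and the y-coefficient 2 + 3/x + 3/x^2 has a pole at x = 0.
It is a regular singular point because x P_1(x) = p(x) = 2x - 3 and x^2 P_2(x) = q(x) = 2x^2 + 3x + 3 are polynomials, hence analytic at x = 0.
p(0) = -3,  q(0) = 3.
Indicial equation: r(r-1) + p(0) r + q(0) = 0, i.e. r^2 + (p(0) - 1) r + q(0) = 0, i.e. r^2 - 4 r + 3 = 0.
Discriminant: (-4)^2 - 4(3) = 4, so r = (4 ± 2)/2.
Solving: r_1 = 3, r_2 = 1.

indicial: r^2 - 4 r + 3 = 0; roots r_1 = 3, r_2 = 1


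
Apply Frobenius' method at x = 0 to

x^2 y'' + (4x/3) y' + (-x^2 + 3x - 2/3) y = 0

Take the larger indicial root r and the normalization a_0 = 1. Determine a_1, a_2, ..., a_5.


Write in Frobenius form y'' + (p(x)/x) y' + (q(x)/x^2) y = 0:
  p(x) = 4/3,  q(x) = -x^2 + 3x - 2/3.
Indicial equation: r(r-1) + (4/3) r + (-2/3) = 0 -> roots r_1 = 2/3, r_2 = -1.
Take r = r_1 = 2/3. Let y(x) = x^r sum_{n>=0} a_n x^n with a_0 = 1.
Substitute y = x^r sum a_n x^n and match x^{r+n}. The recurrence is
  D(n) a_n + 3 a_{n-1} - 1 a_{n-2} = 0,  where D(n) = (r+n)(r+n-1) + (4/3)(r+n) + (-2/3).
  a_n = [-3 a_{n-1} + 1 a_{n-2}] / D(n).
Since the indicial polynomial factors as (r - r_1)(r - r_2), D(n) = (r_1 + n - r_1)(r_1 + n - r_2) = n(n + 5/3).
Evaluating step by step (a_0 = 1):
  n = 1: D(1) = 1(1 + 5/3) = 8/3; numerator = -3(1) = -3; a_1 = (-3)/(8/3) = -9/8
  n = 2: D(2) = 2(2 + 5/3) = 22/3; numerator = -3(-9/8) + 1(1) = 35/8; a_2 = (35/8)/(22/3) = 105/176
  n = 3: D(3) = 3(3 + 5/3) = 14; numerator = -3(105/176) + 1(-9/8) = -513/176; a_3 = (-513/176)/(14) = -513/2464
  n = 4: D(4) = 4(4 + 5/3) = 68/3; numerator = -3(-513/2464) + 1(105/176) = 3009/2464; a_4 = (3009/2464)/(68/3) = 531/9856
  n = 5: D(5) = 5(5 + 5/3) = 100/3; numerator = -3(531/9856) + 1(-513/2464) = -3645/9856; a_5 = (-3645/9856)/(100/3) = -2187/197120

r = 2/3; a_0 = 1; a_1 = -9/8; a_2 = 105/176; a_3 = -513/2464; a_4 = 531/9856; a_5 = -2187/197120


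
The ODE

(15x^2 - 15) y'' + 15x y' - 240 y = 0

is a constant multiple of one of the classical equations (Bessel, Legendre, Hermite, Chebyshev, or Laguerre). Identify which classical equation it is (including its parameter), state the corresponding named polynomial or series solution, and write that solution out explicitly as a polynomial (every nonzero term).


All three coefficients share the factor -15; dividing through by -15 gives  (1 - x^2) y'' - x y' + 16 y = 0.
This matches the Chebyshev equation (1 - x^2) y'' - x y' + n^2 y = 0 (note the -x y' term, not -2x y') with n^2 = 16, so n = 4; the polynomial solution is T_4(x).
With y = sum_k a_k x^k, matching x^k gives (k+2)(k+1) a_{k+2} = (k^2 - n^2) a_k = (k - 4)(k + 4) a_k. The right side vanishes at k = 4, so the series with the parity of 4 terminates at degree 4.
Standard normalization: leading coefficient of T_n is 2^(n-1), so a_4 = 2^3 = 8. Work downward with a_k = (k+1)(k+2) a_{k+2} / ((k - 4)(k + 4)):
  a_2 = (3)(4)(8) / ((2 - 4)(2 + 4)) = 96/(-12) = -8
  a_0 = (1)(2)(-8) / ((0 - 4)(0 + 4)) = -16/(-16) = 1
Hence T_4(x) = 8 x^4 - 8 x^2 + 1.

T_4(x); series = 8 x^4 - 8 x^2 + 1


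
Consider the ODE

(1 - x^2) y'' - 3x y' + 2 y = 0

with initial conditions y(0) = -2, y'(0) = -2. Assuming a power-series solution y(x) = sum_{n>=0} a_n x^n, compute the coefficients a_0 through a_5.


Ansatz: y(x) = sum_{n>=0} a_n x^n, so y'(x) = sum_{n>=1} n a_n x^(n-1) and y''(x) = sum_{n>=2} n(n-1) a_n x^(n-2).
Substitute into P(x) y'' + Q(x) y' + R(x) y = 0 with P(x) = 1 - x^2, Q(x) = -3x, R(x) = 2, and match powers of x.
Initial conditions: a_0 = -2, a_1 = -2.
Setting the coefficient of each power of x to zero and solving order by order (substituting the coefficients already found):
  x^0: 2 a_2 + 2 a_0 = 0  ->  2 a_2 = -2 a_0 = 4  ->  a_2 = 2
  x^1: 6 a_3 - a_1 = 0  ->  6 a_3 = a_1 = -2  ->  a_3 = -1/3
  x^2: 12 a_4 - 6 a_2 = 0  ->  12 a_4 = 6 a_2 = 12  ->  a_4 = 1
  x^3: 20 a_5 - 13 a_3 = 0  ->  20 a_5 = 13 a_3 = -13/3  ->  a_5 = -13/60
Truncated series: y(x) = -2 - 2 x + 2 x^2 - (1/3) x^3 + x^4 - (13/60) x^5 + O(x^6).

a_0 = -2; a_1 = -2; a_2 = 2; a_3 = -1/3; a_4 = 1; a_5 = -13/60


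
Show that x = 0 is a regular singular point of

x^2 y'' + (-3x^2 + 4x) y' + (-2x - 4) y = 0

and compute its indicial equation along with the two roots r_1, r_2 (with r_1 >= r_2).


Divide by x^2 to reach normal form y'' + P_1(x) y' + P_2(x) y = 0 with P_1(x) = -3 + 4/x and P_2(x) = -2/x - 4/x^2.
x = 0 is a singular point because the y'-coefficient -3 + 4/x has a pole at x = 0 and the y-coefficient -2/x - 4/x^2 has a pole at x = 0.
It is a regular singular point because x P_1(x) = p(x) = 4 - 3x and x^2 P_2(x) = q(x) = -2x - 4 are polynomials, hence analytic at x = 0.
p(0) = 4,  q(0) = -4.
Indicial equation: r(r-1) + p(0) r + q(0) = 0, i.e. r^2 + (p(0) - 1) r + q(0) = 0, i.e. r^2 + 3 r - 4 = 0.
Discriminant: (3)^2 - 4(-4) = 25, so r = (-3 ± 5)/2.
Solving: r_1 = 1, r_2 = -4.

indicial: r^2 + 3 r - 4 = 0; roots r_1 = 1, r_2 = -4


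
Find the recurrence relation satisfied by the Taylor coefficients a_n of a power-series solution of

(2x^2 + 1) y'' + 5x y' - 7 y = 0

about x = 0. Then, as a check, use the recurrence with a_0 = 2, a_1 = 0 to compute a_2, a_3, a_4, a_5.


Substitute y = sum_n a_n x^n.
(1 + 2 x^2) y'' contributes (n+2)(n+1) a_{n+2} + 2 n(n-1) a_n at x^n.
5 x y'(x) contributes 5 n a_n at x^n.
-7 y(x) contributes -7 a_n at x^n.
Matching x^n: (n+2)(n+1) a_{n+2} + (2 n(n-1) + 5 n - 7) a_n = 0.
Thus a_{n+2} = (-2 n(n-1) - 5 n + 7) / ((n+1)(n+2)) * a_n.

Check with a_0 = 2, a_1 = 0 (apply the recurrence for n = 0, 1, 2, 3): a_0 = 2, a_1 = 0, a_2 = 7, a_3 = 0, a_4 = -49/12, a_5 = 0.

a_(n+2) = (-2 n(n-1) - 5 n + 7) / ((n+1)(n+2)) * a_n; check: a_0 = 2, a_1 = 0, a_2 = 7, a_3 = 0, a_4 = -49/12, a_5 = 0


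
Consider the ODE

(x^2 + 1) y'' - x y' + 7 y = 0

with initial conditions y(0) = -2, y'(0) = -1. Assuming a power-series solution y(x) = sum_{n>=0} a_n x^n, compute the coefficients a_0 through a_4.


Ansatz: y(x) = sum_{n>=0} a_n x^n, so y'(x) = sum_{n>=1} n a_n x^(n-1) and y''(x) = sum_{n>=2} n(n-1) a_n x^(n-2).
Substitute into P(x) y'' + Q(x) y' + R(x) y = 0 with P(x) = x^2 + 1, Q(x) = -x, R(x) = 7, and match powers of x.
Initial conditions: a_0 = -2, a_1 = -1.
Setting the coefficient of each power of x to zero and solving order by order (substituting the coefficients already found):
  x^0: 2 a_2 + 7 a_0 = 0  ->  2 a_2 = -7 a_0 = 14  ->  a_2 = 7
  x^1: 6 a_3 + 6 a_1 = 0  ->  6 a_3 = -6 a_1 = 6  ->  a_3 = 1
  x^2: 12 a_4 + 7 a_2 = 0  ->  12 a_4 = -7 a_2 = -49  ->  a_4 = -49/12
Truncated series: y(x) = -2 - x + 7 x^2 + x^3 - (49/12) x^4 + O(x^5).

a_0 = -2; a_1 = -1; a_2 = 7; a_3 = 1; a_4 = -49/12


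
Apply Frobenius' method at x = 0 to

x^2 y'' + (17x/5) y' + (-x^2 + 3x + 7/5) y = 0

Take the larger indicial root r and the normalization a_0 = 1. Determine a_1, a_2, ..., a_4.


Write in Frobenius form y'' + (p(x)/x) y' + (q(x)/x^2) y = 0:
  p(x) = 17/5,  q(x) = -x^2 + 3x + 7/5.
Indicial equation: r(r-1) + (17/5) r + (7/5) = 0 -> roots r_1 = -1, r_2 = -7/5.
Take r = r_1 = -1. Let y(x) = x^r sum_{n>=0} a_n x^n with a_0 = 1.
Substitute y = x^r sum a_n x^n and match x^{r+n}. The recurrence is
  D(n) a_n + 3 a_{n-1} - 1 a_{n-2} = 0,  where D(n) = (r+n)(r+n-1) + (17/5)(r+n) + (7/5).
  a_n = [-3 a_{n-1} + 1 a_{n-2}] / D(n).
Since the indicial polynomial factors as (r - r_1)(r - r_2), D(n) = (r_1 + n - r_1)(r_1 + n - r_2) = n(n + 2/5).
Evaluating step by step (a_0 = 1):
  n = 1: D(1) = 1(1 + 2/5) = 7/5; numerator = -3(1) = -3; a_1 = (-3)/(7/5) = -15/7
  n = 2: D(2) = 2(2 + 2/5) = 24/5; numerator = -3(-15/7) + 1(1) = 52/7; a_2 = (52/7)/(24/5) = 65/42
  n = 3: D(3) = 3(3 + 2/5) = 51/5; numerator = -3(65/42) + 1(-15/7) = -95/14; a_3 = (-95/14)/(51/5) = -475/714
  n = 4: D(4) = 4(4 + 2/5) = 88/5; numerator = -3(-475/714) + 1(65/42) = 1265/357; a_4 = (1265/357)/(88/5) = 575/2856

r = -1; a_0 = 1; a_1 = -15/7; a_2 = 65/42; a_3 = -475/714; a_4 = 575/2856


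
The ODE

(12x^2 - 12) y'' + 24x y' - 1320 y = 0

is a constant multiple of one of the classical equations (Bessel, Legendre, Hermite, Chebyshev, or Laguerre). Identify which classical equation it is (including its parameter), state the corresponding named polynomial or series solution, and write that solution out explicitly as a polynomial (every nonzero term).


All three coefficients share the factor -12; dividing through by -12 gives  (1 - x^2) y'' - 2x y' + 110 y = 0.
This matches the Legendre equation (1 - x^2) y'' - 2x y' + n(n+1) y = 0 (note the -2x y' term) with n(n+1) = 110, so n = 10; the polynomial solution is P_10(x).
With y = sum_k a_k x^k, matching x^k gives (k+2)(k+1) a_{k+2} = [k(k+1) - n(n+1)] a_k = (k - 10)(k + 11) a_k. The right side vanishes at k = 10, so the series with the parity of 10 terminates at degree 10.
Standard normalization (P_n(1) = 1): leading coefficient (2n)!/(2^n (n!)^2) = 2432902008176640000/(1024*13168189440000) = 46189/256, so a_10 = 46189/256. Work downward with a_k = (k+1)(k+2) a_{k+2} / ((k - 10)(k + 11)):
  a_8 = (9)(10)(46189/256) / ((8 - 10)(8 + 11)) = (2078505/128)/(-38) = -109395/256
  a_6 = (7)(8)(-109395/256) / ((6 - 10)(6 + 11)) = (-765765/32)/(-68) = 45045/128
  a_4 = (5)(6)(45045/128) / ((4 - 10)(4 + 11)) = (675675/64)/(-90) = -15015/128
  a_2 = (3)(4)(-15015/128) / ((2 - 10)(2 + 11)) = (-45045/32)/(-104) = 3465/256
  a_0 = (1)(2)(3465/256) / ((0 - 10)(0 + 11)) = (3465/128)/(-110) = -63/256
Hence P_10(x) = 46189 x^10/256 - 109395 x^8/256 + 45045 x^6/128 - 15015 x^4/128 + 3465 x^2/256 - 63/256.

P_10(x); series = 46189 x^10/256 - 109395 x^8/256 + 45045 x^6/128 - 15015 x^4/128 + 3465 x^2/256 - 63/256


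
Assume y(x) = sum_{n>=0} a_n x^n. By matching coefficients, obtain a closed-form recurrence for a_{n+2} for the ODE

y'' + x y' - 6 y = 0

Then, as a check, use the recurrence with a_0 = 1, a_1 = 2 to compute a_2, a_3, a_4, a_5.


Substitute y = sum_n a_n x^n.
y''(x) has coefficient (n+2)(n+1) a_{n+2} at x^n;
x y'(x) has coefficient n a_n at x^n (shift);
-6 y(x) has coefficient -6 a_n at x^n.
Matching x^n: (n+2)(n+1) a_{n+2} + (n - 6) a_n = 0.
Thus a_{n+2} = (-n + 6) / ((n+1)(n+2)) * a_n.

Check with a_0 = 1, a_1 = 2 (apply the recurrence for n = 0, 1, 2, 3): a_0 = 1, a_1 = 2, a_2 = 3, a_3 = 5/3, a_4 = 1, a_5 = 1/4.

a_(n+2) = (-n + 6) / ((n+1)(n+2)) * a_n; check: a_0 = 1, a_1 = 2, a_2 = 3, a_3 = 5/3, a_4 = 1, a_5 = 1/4


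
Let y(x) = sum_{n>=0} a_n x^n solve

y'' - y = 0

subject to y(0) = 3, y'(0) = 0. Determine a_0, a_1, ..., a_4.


Ansatz: y(x) = sum_{n>=0} a_n x^n, so y'(x) = sum_{n>=1} n a_n x^(n-1) and y''(x) = sum_{n>=2} n(n-1) a_n x^(n-2).
Substitute into P(x) y'' + Q(x) y' + R(x) y = 0 with P(x) = 1, Q(x) = 0, R(x) = -1, and match powers of x.
Initial conditions: a_0 = 3, a_1 = 0.
Setting the coefficient of each power of x to zero and solving order by order (substituting the coefficients already found):
  x^0: 2 a_2 - a_0 = 0  ->  2 a_2 = a_0 = 3  ->  a_2 = 3/2
  x^1: 6 a_3 - a_1 = 0  ->  6 a_3 = a_1 = 0  ->  a_3 = 0
  x^2: 12 a_4 - a_2 = 0  ->  12 a_4 = a_2 = 3/2  ->  a_4 = 1/8
Truncated series: y(x) = 3 + (3/2) x^2 + (1/8) x^4 + O(x^5).

a_0 = 3; a_1 = 0; a_2 = 3/2; a_3 = 0; a_4 = 1/8


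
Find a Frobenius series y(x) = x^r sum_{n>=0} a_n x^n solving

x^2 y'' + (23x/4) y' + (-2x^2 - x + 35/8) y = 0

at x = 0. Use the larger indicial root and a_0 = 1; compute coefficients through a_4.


Write in Frobenius form y'' + (p(x)/x) y' + (q(x)/x^2) y = 0:
  p(x) = 23/4,  q(x) = -2x^2 - x + 35/8.
Indicial equation: r(r-1) + (23/4) r + (35/8) = 0 -> roots r_1 = -5/4, r_2 = -7/2.
Take r = r_1 = -5/4. Let y(x) = x^r sum_{n>=0} a_n x^n with a_0 = 1.
Substitute y = x^r sum a_n x^n and match x^{r+n}. The recurrence is
  D(n) a_n - 1 a_{n-1} - 2 a_{n-2} = 0,  where D(n) = (r+n)(r+n-1) + (23/4)(r+n) + (35/8).
  a_n = [1 a_{n-1} + 2 a_{n-2}] / D(n).
Since the indicial polynomial factors as (r - r_1)(r - r_2), D(n) = (r_1 + n - r_1)(r_1 + n - r_2) = n(n + 9/4).
Evaluating step by step (a_0 = 1):
  n = 1: D(1) = 1(1 + 9/4) = 13/4; numerator = 1(1) = 1; a_1 = (1)/(13/4) = 4/13
  n = 2: D(2) = 2(2 + 9/4) = 17/2; numerator = 1(4/13) + 2(1) = 30/13; a_2 = (30/13)/(17/2) = 60/221
  n = 3: D(3) = 3(3 + 9/4) = 63/4; numerator = 1(60/221) + 2(4/13) = 196/221; a_3 = (196/221)/(63/4) = 112/1989
  n = 4: D(4) = 4(4 + 9/4) = 25; numerator = 1(112/1989) + 2(60/221) = 1192/1989; a_4 = (1192/1989)/(25) = 1192/49725

r = -5/4; a_0 = 1; a_1 = 4/13; a_2 = 60/221; a_3 = 112/1989; a_4 = 1192/49725


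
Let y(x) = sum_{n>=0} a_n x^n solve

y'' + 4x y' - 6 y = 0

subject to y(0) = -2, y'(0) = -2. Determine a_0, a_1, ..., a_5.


Ansatz: y(x) = sum_{n>=0} a_n x^n, so y'(x) = sum_{n>=1} n a_n x^(n-1) and y''(x) = sum_{n>=2} n(n-1) a_n x^(n-2).
Substitute into P(x) y'' + Q(x) y' + R(x) y = 0 with P(x) = 1, Q(x) = 4x, R(x) = -6, and match powers of x.
Initial conditions: a_0 = -2, a_1 = -2.
Setting the coefficient of each power of x to zero and solving order by order (substituting the coefficients already found):
  x^0: 2 a_2 - 6 a_0 = 0  ->  2 a_2 = 6 a_0 = -12  ->  a_2 = -6
  x^1: 6 a_3 - 2 a_1 = 0  ->  6 a_3 = 2 a_1 = -4  ->  a_3 = -2/3
  x^2: 12 a_4 + 2 a_2 = 0  ->  12 a_4 = -2 a_2 = 12  ->  a_4 = 1
  x^3: 20 a_5 + 6 a_3 = 0  ->  20 a_5 = -6 a_3 = 4  ->  a_5 = 1/5
Truncated series: y(x) = -2 - 2 x - 6 x^2 - (2/3) x^3 + x^4 + (1/5) x^5 + O(x^6).

a_0 = -2; a_1 = -2; a_2 = -6; a_3 = -2/3; a_4 = 1; a_5 = 1/5


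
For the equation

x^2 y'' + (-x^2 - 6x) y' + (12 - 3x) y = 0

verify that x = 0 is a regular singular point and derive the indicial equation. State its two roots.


Divide by x^2 to reach normal form y'' + P_1(x) y' + P_2(x) y = 0 with P_1(x) = -1 - 6/x and P_2(x) = -3/x + 12/x^2.
x = 0 is a singular point because the y'-coefficient -1 - 6/x has a pole at x = 0 and the y-coefficient -3/x + 12/x^2 has a pole at x = 0.
It is a regular singular point because x P_1(x) = p(x) = -x - 6 and x^2 P_2(x) = q(x) = 12 - 3x are polynomials, hence analytic at x = 0.
p(0) = -6,  q(0) = 12.
Indicial equation: r(r-1) + p(0) r + q(0) = 0, i.e. r^2 + (p(0) - 1) r + q(0) = 0, i.e. r^2 - 7 r + 12 = 0.
Discriminant: (-7)^2 - 4(12) = 1, so r = (7 ± 1)/2.
Solving: r_1 = 4, r_2 = 3.

indicial: r^2 - 7 r + 12 = 0; roots r_1 = 4, r_2 = 3


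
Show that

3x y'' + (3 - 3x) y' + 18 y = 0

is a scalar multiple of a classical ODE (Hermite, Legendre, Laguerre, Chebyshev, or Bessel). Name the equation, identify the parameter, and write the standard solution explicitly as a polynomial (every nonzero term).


All three coefficients share the factor 3; dividing through by 3 gives  x y'' + (1 - x) y' + 6 y = 0.
This matches the Laguerre equation x y'' + (1 - x) y' + n y = 0 with n = 6; the polynomial solution is L_6(x).
With y = sum_k a_k x^k, matching x^k gives (k+1)k a_{k+1} + (k+1) a_{k+1} - k a_k + n a_k = 0, i.e. (k+1)^2 a_{k+1} = (k - n) a_k = (k - 6) a_k. The right side vanishes at k = 6, so the series terminates at degree 6.
Standard normalization L_n(0) = 1 gives a_0 = 1. Work upward with a_{k+1} = (k - 6) a_k / (k+1)^2:
  a_1 = (0 - 6)(1) / 1^2 = -6/1 = -6
  a_2 = (1 - 6)(-6) / 2^2 = 30/4 = 15/2
  a_3 = (2 - 6)(15/2) / 3^2 = -30/9 = -10/3
  a_4 = (3 - 6)(-10/3) / 4^2 = 10/16 = 5/8
  a_5 = (4 - 6)(5/8) / 5^2 = (-5/4)/25 = -1/20
  a_6 = (5 - 6)(-1/20) / 6^2 = (1/20)/36 = 1/720
Hence L_6(x) = x^6/720 - x^5/20 + 5 x^4/8 - 10 x^3/3 + 15 x^2/2 - 6 x + 1.

L_6(x); series = x^6/720 - x^5/20 + 5 x^4/8 - 10 x^3/3 + 15 x^2/2 - 6 x + 1


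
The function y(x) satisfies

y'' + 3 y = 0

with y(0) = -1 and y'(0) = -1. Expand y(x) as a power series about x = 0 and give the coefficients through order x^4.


Ansatz: y(x) = sum_{n>=0} a_n x^n, so y'(x) = sum_{n>=1} n a_n x^(n-1) and y''(x) = sum_{n>=2} n(n-1) a_n x^(n-2).
Substitute into P(x) y'' + Q(x) y' + R(x) y = 0 with P(x) = 1, Q(x) = 0, R(x) = 3, and match powers of x.
Initial conditions: a_0 = -1, a_1 = -1.
Setting the coefficient of each power of x to zero and solving order by order (substituting the coefficients already found):
  x^0: 2 a_2 + 3 a_0 = 0  ->  2 a_2 = -3 a_0 = 3  ->  a_2 = 3/2
  x^1: 6 a_3 + 3 a_1 = 0  ->  6 a_3 = -3 a_1 = 3  ->  a_3 = 1/2
  x^2: 12 a_4 + 3 a_2 = 0  ->  12 a_4 = -3 a_2 = -9/2  ->  a_4 = -3/8
Truncated series: y(x) = -1 - x + (3/2) x^2 + (1/2) x^3 - (3/8) x^4 + O(x^5).

a_0 = -1; a_1 = -1; a_2 = 3/2; a_3 = 1/2; a_4 = -3/8


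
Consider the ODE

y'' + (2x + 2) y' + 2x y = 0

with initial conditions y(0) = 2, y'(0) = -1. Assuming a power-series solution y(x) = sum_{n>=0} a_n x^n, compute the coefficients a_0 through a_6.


Ansatz: y(x) = sum_{n>=0} a_n x^n, so y'(x) = sum_{n>=1} n a_n x^(n-1) and y''(x) = sum_{n>=2} n(n-1) a_n x^(n-2).
Substitute into P(x) y'' + Q(x) y' + R(x) y = 0 with P(x) = 1, Q(x) = 2x + 2, R(x) = 2x, and match powers of x.
Initial conditions: a_0 = 2, a_1 = -1.
Setting the coefficient of each power of x to zero and solving order by order (substituting the coefficients already found):
  x^0: 2 a_2 + 2 a_1 = 0  ->  2 a_2 = -2 a_1 = 2  ->  a_2 = 1
  x^1: 6 a_3 + 4 a_2 + 2 a_1 + 2 a_0 = 0  ->  6 a_3 = -4 a_2 - 2 a_1 - 2 a_0 = -6  ->  a_3 = -1
  x^2: 12 a_4 + 6 a_3 + 4 a_2 + 2 a_1 = 0  ->  12 a_4 = -6 a_3 - 4 a_2 - 2 a_1 = 4  ->  a_4 = 1/3
  x^3: 20 a_5 + 8 a_4 + 6 a_3 + 2 a_2 = 0  ->  20 a_5 = -8 a_4 - 6 a_3 - 2 a_2 = 4/3  ->  a_5 = 1/15
  x^4: 30 a_6 + 10 a_5 + 8 a_4 + 2 a_3 = 0  ->  30 a_6 = -10 a_5 - 8 a_4 - 2 a_3 = -4/3  ->  a_6 = -2/45
Truncated series: y(x) = 2 - x + x^2 - x^3 + (1/3) x^4 + (1/15) x^5 - (2/45) x^6 + O(x^7).

a_0 = 2; a_1 = -1; a_2 = 1; a_3 = -1; a_4 = 1/3; a_5 = 1/15; a_6 = -2/45


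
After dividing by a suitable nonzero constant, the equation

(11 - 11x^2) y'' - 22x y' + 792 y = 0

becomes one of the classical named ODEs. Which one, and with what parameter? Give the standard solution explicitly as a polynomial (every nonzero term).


All three coefficients share the factor 11; dividing through by 11 gives  (1 - x^2) y'' - 2x y' + 72 y = 0.
This matches the Legendre equation (1 - x^2) y'' - 2x y' + n(n+1) y = 0 (note the -2x y' term) with n(n+1) = 72, so n = 8; the polynomial solution is P_8(x).
With y = sum_k a_k x^k, matching x^k gives (k+2)(k+1) a_{k+2} = [k(k+1) - n(n+1)] a_k = (k - 8)(k + 9) a_k. The right side vanishes at k = 8, so the series with the parity of 8 terminates at degree 8.
Standard normalization (P_n(1) = 1): leading coefficient (2n)!/(2^n (n!)^2) = 20922789888000/(256*1625702400) = 6435/128, so a_8 = 6435/128. Work downward with a_k = (k+1)(k+2) a_{k+2} / ((k - 8)(k + 9)):
  a_6 = (7)(8)(6435/128) / ((6 - 8)(6 + 9)) = (45045/16)/(-30) = -3003/32
  a_4 = (5)(6)(-3003/32) / ((4 - 8)(4 + 9)) = (-45045/16)/(-52) = 3465/64
  a_2 = (3)(4)(3465/64) / ((2 - 8)(2 + 9)) = (10395/16)/(-66) = -315/32
  a_0 = (1)(2)(-315/32) / ((0 - 8)(0 + 9)) = (-315/16)/(-72) = 35/128
Hence P_8(x) = 6435 x^8/128 - 3003 x^6/32 + 3465 x^4/64 - 315 x^2/32 + 35/128.

P_8(x); series = 6435 x^8/128 - 3003 x^6/32 + 3465 x^4/64 - 315 x^2/32 + 35/128


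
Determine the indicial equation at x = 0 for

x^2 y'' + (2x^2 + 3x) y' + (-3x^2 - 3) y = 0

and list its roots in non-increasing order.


Divide by x^2 to reach normal form y'' + P_1(x) y' + P_2(x) y = 0 with P_1(x) = 2 + 3/x and P_2(x) = -3 - 3/x^2.
x = 0 is a singular point because the y'-coefficient 2 + 3/x has a pole at x = 0 and the y-coefficient -3 - 3/x^2 has a pole at x = 0.
It is a regular singular point because x P_1(x) = p(x) = 2x + 3 and x^2 P_2(x) = q(x) = -3x^2 - 3 are polynomials, hence analytic at x = 0.
p(0) = 3,  q(0) = -3.
Indicial equation: r(r-1) + p(0) r + q(0) = 0, i.e. r^2 + (p(0) - 1) r + q(0) = 0, i.e. r^2 + 2 r - 3 = 0.
Discriminant: (2)^2 - 4(-3) = 16, so r = (-2 ± 4)/2.
Solving: r_1 = 1, r_2 = -3.

indicial: r^2 + 2 r - 3 = 0; roots r_1 = 1, r_2 = -3


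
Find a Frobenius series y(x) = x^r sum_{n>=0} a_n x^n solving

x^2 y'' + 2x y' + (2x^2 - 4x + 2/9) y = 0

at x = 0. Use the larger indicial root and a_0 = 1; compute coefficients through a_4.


Write in Frobenius form y'' + (p(x)/x) y' + (q(x)/x^2) y = 0:
  p(x) = 2,  q(x) = 2x^2 - 4x + 2/9.
Indicial equation: r(r-1) + (2) r + (2/9) = 0 -> roots r_1 = -1/3, r_2 = -2/3.
Take r = r_1 = -1/3. Let y(x) = x^r sum_{n>=0} a_n x^n with a_0 = 1.
Substitute y = x^r sum a_n x^n and match x^{r+n}. The recurrence is
  D(n) a_n - 4 a_{n-1} + 2 a_{n-2} = 0,  where D(n) = (r+n)(r+n-1) + (2)(r+n) + (2/9).
  a_n = [4 a_{n-1} - 2 a_{n-2}] / D(n).
Since the indicial polynomial factors as (r - r_1)(r - r_2), D(n) = (r_1 + n - r_1)(r_1 + n - r_2) = n(n + 1/3).
Evaluating step by step (a_0 = 1):
  n = 1: D(1) = 1(1 + 1/3) = 4/3; numerator = 4(1) = 4; a_1 = (4)/(4/3) = 3
  n = 2: D(2) = 2(2 + 1/3) = 14/3; numerator = 4(3) - 2(1) = 10; a_2 = (10)/(14/3) = 15/7
  n = 3: D(3) = 3(3 + 1/3) = 10; numerator = 4(15/7) - 2(3) = 18/7; a_3 = (18/7)/(10) = 9/35
  n = 4: D(4) = 4(4 + 1/3) = 52/3; numerator = 4(9/35) - 2(15/7) = -114/35; a_4 = (-114/35)/(52/3) = -171/910

r = -1/3; a_0 = 1; a_1 = 3; a_2 = 15/7; a_3 = 9/35; a_4 = -171/910


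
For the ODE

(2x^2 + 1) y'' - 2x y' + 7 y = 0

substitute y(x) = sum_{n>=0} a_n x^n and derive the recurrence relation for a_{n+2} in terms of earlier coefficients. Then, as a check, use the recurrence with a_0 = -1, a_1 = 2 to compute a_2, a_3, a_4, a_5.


Substitute y = sum_n a_n x^n.
(1 + 2 x^2) y'' contributes (n+2)(n+1) a_{n+2} + 2 n(n-1) a_n at x^n.
-2 x y'(x) contributes -2 n a_n at x^n.
7 y(x) contributes 7 a_n at x^n.
Matching x^n: (n+2)(n+1) a_{n+2} + (2 n(n-1) - 2 n + 7) a_n = 0.
Thus a_{n+2} = (-2 n(n-1) + 2 n - 7) / ((n+1)(n+2)) * a_n.

Check with a_0 = -1, a_1 = 2 (apply the recurrence for n = 0, 1, 2, 3): a_0 = -1, a_1 = 2, a_2 = 7/2, a_3 = -5/3, a_4 = -49/24, a_5 = 13/12.

a_(n+2) = (-2 n(n-1) + 2 n - 7) / ((n+1)(n+2)) * a_n; check: a_0 = -1, a_1 = 2, a_2 = 7/2, a_3 = -5/3, a_4 = -49/24, a_5 = 13/12


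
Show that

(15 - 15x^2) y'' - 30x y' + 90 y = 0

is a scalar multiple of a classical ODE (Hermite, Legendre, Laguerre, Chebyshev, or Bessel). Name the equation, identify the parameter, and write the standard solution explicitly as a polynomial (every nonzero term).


All three coefficients share the factor 15; dividing through by 15 gives  (1 - x^2) y'' - 2x y' + 6 y = 0.
This matches the Legendre equation (1 - x^2) y'' - 2x y' + n(n+1) y = 0 (note the -2x y' term) with n(n+1) = 6, so n = 2; the polynomial solution is P_2(x).
With y = sum_k a_k x^k, matching x^k gives (k+2)(k+1) a_{k+2} = [k(k+1) - n(n+1)] a_k = (k - 2)(k + 3) a_k. The right side vanishes at k = 2, so the series with the parity of 2 terminates at degree 2.
Standard normalization (P_n(1) = 1): leading coefficient (2n)!/(2^n (n!)^2) = 24/(4*4) = 3/2, so a_2 = 3/2. Work downward with a_k = (k+1)(k+2) a_{k+2} / ((k - 2)(k + 3)):
  a_0 = (1)(2)(3/2) / ((0 - 2)(0 + 3)) = 3/(-6) = -1/2
Hence P_2(x) = 3 x^2/2 - 1/2.

P_2(x); series = 3 x^2/2 - 1/2


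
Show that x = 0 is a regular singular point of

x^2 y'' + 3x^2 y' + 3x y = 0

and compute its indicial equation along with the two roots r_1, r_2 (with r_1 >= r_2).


Divide by x^2 to reach normal form y'' + P_1(x) y' + P_2(x) y = 0 with P_1(x) = 3 and P_2(x) = 3/x.
x = 0 is a singular point because the y-coefficient 3/x has a pole at x = 0.
It is a regular singular point because x P_1(x) = p(x) = 3x and x^2 P_2(x) = q(x) = 3x are polynomials, hence analytic at x = 0.
p(0) = 0,  q(0) = 0.
Indicial equation: r(r-1) + p(0) r + q(0) = 0, i.e. r^2 + (p(0) - 1) r + q(0) = 0, i.e. r^2 - 1 r = 0.
Discriminant: (-1)^2 - 4(0) = 1, so r = (1 ± 1)/2.
Solving: r_1 = 1, r_2 = 0.

indicial: r^2 - 1 r = 0; roots r_1 = 1, r_2 = 0


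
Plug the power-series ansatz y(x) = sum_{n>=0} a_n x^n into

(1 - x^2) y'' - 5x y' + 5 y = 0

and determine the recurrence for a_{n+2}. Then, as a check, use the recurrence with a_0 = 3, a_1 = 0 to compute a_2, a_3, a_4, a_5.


Substitute y = sum_n a_n x^n.
(1 - 1 x^2) y'' contributes (n+2)(n+1) a_{n+2} - n(n-1) a_n at x^n.
-5 x y'(x) contributes -5 n a_n at x^n.
5 y(x) contributes 5 a_n at x^n.
Matching x^n: (n+2)(n+1) a_{n+2} + (-n(n-1) - 5 n + 5) a_n = 0.
Thus a_{n+2} = (n(n-1) + 5 n - 5) / ((n+1)(n+2)) * a_n.

Check with a_0 = 3, a_1 = 0 (apply the recurrence for n = 0, 1, 2, 3): a_0 = 3, a_1 = 0, a_2 = -15/2, a_3 = 0, a_4 = -35/8, a_5 = 0.

a_(n+2) = (n(n-1) + 5 n - 5) / ((n+1)(n+2)) * a_n; check: a_0 = 3, a_1 = 0, a_2 = -15/2, a_3 = 0, a_4 = -35/8, a_5 = 0


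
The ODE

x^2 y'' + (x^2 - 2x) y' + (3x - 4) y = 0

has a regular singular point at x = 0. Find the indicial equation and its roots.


Divide by x^2 to reach normal form y'' + P_1(x) y' + P_2(x) y = 0 with P_1(x) = 1 - 2/x and P_2(x) = 3/x - 4/x^2.
x = 0 is a singular point because the y'-coefficient 1 - 2/x has a pole at x = 0 and the y-coefficient 3/x - 4/x^2 has a pole at x = 0.
It is a regular singular point because x P_1(x) = p(x) = x - 2 and x^2 P_2(x) = q(x) = 3x - 4 are polynomials, hence analytic at x = 0.
p(0) = -2,  q(0) = -4.
Indicial equation: r(r-1) + p(0) r + q(0) = 0, i.e. r^2 + (p(0) - 1) r + q(0) = 0, i.e. r^2 - 3 r - 4 = 0.
Discriminant: (-3)^2 - 4(-4) = 25, so r = (3 ± 5)/2.
Solving: r_1 = 4, r_2 = -1.

indicial: r^2 - 3 r - 4 = 0; roots r_1 = 4, r_2 = -1


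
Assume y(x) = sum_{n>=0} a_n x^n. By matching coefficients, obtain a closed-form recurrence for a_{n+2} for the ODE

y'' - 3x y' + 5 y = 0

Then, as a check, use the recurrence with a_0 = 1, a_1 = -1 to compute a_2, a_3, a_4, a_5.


Substitute y = sum_n a_n x^n.
y''(x) has coefficient (n+2)(n+1) a_{n+2} at x^n;
-3 x y'(x) has coefficient -3 n a_n at x^n (shift);
5 y(x) has coefficient 5 a_n at x^n.
Matching x^n: (n+2)(n+1) a_{n+2} + (-3n + 5) a_n = 0.
Thus a_{n+2} = (3n - 5) / ((n+1)(n+2)) * a_n.

Check with a_0 = 1, a_1 = -1 (apply the recurrence for n = 0, 1, 2, 3): a_0 = 1, a_1 = -1, a_2 = -5/2, a_3 = 1/3, a_4 = -5/24, a_5 = 1/15.

a_(n+2) = (3n - 5) / ((n+1)(n+2)) * a_n; check: a_0 = 1, a_1 = -1, a_2 = -5/2, a_3 = 1/3, a_4 = -5/24, a_5 = 1/15


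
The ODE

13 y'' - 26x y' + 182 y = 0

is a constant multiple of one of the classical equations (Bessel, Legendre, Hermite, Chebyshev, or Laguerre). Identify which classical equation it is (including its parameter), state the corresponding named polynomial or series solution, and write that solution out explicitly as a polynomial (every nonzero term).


All three coefficients share the factor 13; dividing through by 13 gives  y'' - 2x y' + 14 y = 0.
This matches the Hermite equation y'' - 2x y' + 2n y = 0 with 2n = 14, so n = 7; the polynomial solution is H_7(x).
With y = sum_k a_k x^k, matching x^k gives (k+2)(k+1) a_{k+2} = 2(k - n) a_k = 2(k - 7) a_k. The right side vanishes at k = 7, so the series with the parity of 7 terminates at degree 7.
Standard normalization: leading coefficient of H_n is 2^n, so a_7 = 2^7 = 128. Work downward with a_k = (k+1)(k+2) a_{k+2} / (2(k - n)):
  a_5 = (6)(7)(128) / (2(5 - 7)) = 5376/(-4) = -1344
  a_3 = (4)(5)(-1344) / (2(3 - 7)) = -26880/(-8) = 3360
  a_1 = (2)(3)(3360) / (2(1 - 7)) = 20160/(-12) = -1680
Hence H_7(x) = 128 x^7 - 1344 x^5 + 3360 x^3 - 1680 x.

H_7(x); series = 128 x^7 - 1344 x^5 + 3360 x^3 - 1680 x


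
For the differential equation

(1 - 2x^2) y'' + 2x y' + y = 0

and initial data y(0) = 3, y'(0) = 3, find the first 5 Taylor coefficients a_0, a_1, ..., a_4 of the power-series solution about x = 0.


Ansatz: y(x) = sum_{n>=0} a_n x^n, so y'(x) = sum_{n>=1} n a_n x^(n-1) and y''(x) = sum_{n>=2} n(n-1) a_n x^(n-2).
Substitute into P(x) y'' + Q(x) y' + R(x) y = 0 with P(x) = 1 - 2x^2, Q(x) = 2x, R(x) = 1, and match powers of x.
Initial conditions: a_0 = 3, a_1 = 3.
Setting the coefficient of each power of x to zero and solving order by order (substituting the coefficients already found):
  x^0: 2 a_2 + a_0 = 0  ->  2 a_2 = -a_0 = -3  ->  a_2 = -3/2
  x^1: 6 a_3 + 3 a_1 = 0  ->  6 a_3 = -3 a_1 = -9  ->  a_3 = -3/2
  x^2: 12 a_4 + a_2 = 0  ->  12 a_4 = -a_2 = 3/2  ->  a_4 = 1/8
Truncated series: y(x) = 3 + 3 x - (3/2) x^2 - (3/2) x^3 + (1/8) x^4 + O(x^5).

a_0 = 3; a_1 = 3; a_2 = -3/2; a_3 = -3/2; a_4 = 1/8


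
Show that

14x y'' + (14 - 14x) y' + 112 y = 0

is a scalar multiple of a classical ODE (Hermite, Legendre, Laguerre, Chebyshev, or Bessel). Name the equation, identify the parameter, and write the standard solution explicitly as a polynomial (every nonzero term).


All three coefficients share the factor 14; dividing through by 14 gives  x y'' + (1 - x) y' + 8 y = 0.
This matches the Laguerre equation x y'' + (1 - x) y' + n y = 0 with n = 8; the polynomial solution is L_8(x).
With y = sum_k a_k x^k, matching x^k gives (k+1)k a_{k+1} + (k+1) a_{k+1} - k a_k + n a_k = 0, i.e. (k+1)^2 a_{k+1} = (k - n) a_k = (k - 8) a_k. The right side vanishes at k = 8, so the series terminates at degree 8.
Standard normalization L_n(0) = 1 gives a_0 = 1. Work upward with a_{k+1} = (k - 8) a_k / (k+1)^2:
  a_1 = (0 - 8)(1) / 1^2 = -8/1 = -8
  a_2 = (1 - 8)(-8) / 2^2 = 56/4 = 14
  a_3 = (2 - 8)(14) / 3^2 = -84/9 = -28/3
  a_4 = (3 - 8)(-28/3) / 4^2 = (140/3)/16 = 35/12
  a_5 = (4 - 8)(35/12) / 5^2 = (-35/3)/25 = -7/15
  a_6 = (5 - 8)(-7/15) / 6^2 = (7/5)/36 = 7/180
  a_7 = (6 - 8)(7/180) / 7^2 = (-7/90)/49 = -1/630
  a_8 = (7 - 8)(-1/630) / 8^2 = (1/630)/64 = 1/40320
Hence L_8(x) = x^8/40320 - x^7/630 + 7 x^6/180 - 7 x^5/15 + 35 x^4/12 - 28 x^3/3 + 14 x^2 - 8 x + 1.

L_8(x); series = x^8/40320 - x^7/630 + 7 x^6/180 - 7 x^5/15 + 35 x^4/12 - 28 x^3/3 + 14 x^2 - 8 x + 1


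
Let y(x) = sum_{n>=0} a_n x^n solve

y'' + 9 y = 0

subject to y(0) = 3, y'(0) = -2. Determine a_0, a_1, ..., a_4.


Ansatz: y(x) = sum_{n>=0} a_n x^n, so y'(x) = sum_{n>=1} n a_n x^(n-1) and y''(x) = sum_{n>=2} n(n-1) a_n x^(n-2).
Substitute into P(x) y'' + Q(x) y' + R(x) y = 0 with P(x) = 1, Q(x) = 0, R(x) = 9, and match powers of x.
Initial conditions: a_0 = 3, a_1 = -2.
Setting the coefficient of each power of x to zero and solving order by order (substituting the coefficients already found):
  x^0: 2 a_2 + 9 a_0 = 0  ->  2 a_2 = -9 a_0 = -27  ->  a_2 = -27/2
  x^1: 6 a_3 + 9 a_1 = 0  ->  6 a_3 = -9 a_1 = 18  ->  a_3 = 3
  x^2: 12 a_4 + 9 a_2 = 0  ->  12 a_4 = -9 a_2 = 243/2  ->  a_4 = 81/8
Truncated series: y(x) = 3 - 2 x - (27/2) x^2 + 3 x^3 + (81/8) x^4 + O(x^5).

a_0 = 3; a_1 = -2; a_2 = -27/2; a_3 = 3; a_4 = 81/8


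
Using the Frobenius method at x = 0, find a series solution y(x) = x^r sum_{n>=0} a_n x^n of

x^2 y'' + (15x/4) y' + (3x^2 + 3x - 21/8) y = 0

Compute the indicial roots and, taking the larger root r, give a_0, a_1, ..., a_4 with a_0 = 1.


Write in Frobenius form y'' + (p(x)/x) y' + (q(x)/x^2) y = 0:
  p(x) = 15/4,  q(x) = 3x^2 + 3x - 21/8.
Indicial equation: r(r-1) + (15/4) r + (-21/8) = 0 -> roots r_1 = 3/4, r_2 = -7/2.
Take r = r_1 = 3/4. Let y(x) = x^r sum_{n>=0} a_n x^n with a_0 = 1.
Substitute y = x^r sum a_n x^n and match x^{r+n}. The recurrence is
  D(n) a_n + 3 a_{n-1} + 3 a_{n-2} = 0,  where D(n) = (r+n)(r+n-1) + (15/4)(r+n) + (-21/8).
  a_n = [-3 a_{n-1} - 3 a_{n-2}] / D(n).
Since the indicial polynomial factors as (r - r_1)(r - r_2), D(n) = (r_1 + n - r_1)(r_1 + n - r_2) = n(n + 17/4).
Evaluating step by step (a_0 = 1):
  n = 1: D(1) = 1(1 + 17/4) = 21/4; numerator = -3(1) = -3; a_1 = (-3)/(21/4) = -4/7
  n = 2: D(2) = 2(2 + 17/4) = 25/2; numerator = -3(-4/7) - 3(1) = -9/7; a_2 = (-9/7)/(25/2) = -18/175
  n = 3: D(3) = 3(3 + 17/4) = 87/4; numerator = -3(-18/175) - 3(-4/7) = 354/175; a_3 = (354/175)/(87/4) = 472/5075
  n = 4: D(4) = 4(4 + 17/4) = 33; numerator = -3(472/5075) - 3(-18/175) = 6/203; a_4 = (6/203)/(33) = 2/2233

r = 3/4; a_0 = 1; a_1 = -4/7; a_2 = -18/175; a_3 = 472/5075; a_4 = 2/2233


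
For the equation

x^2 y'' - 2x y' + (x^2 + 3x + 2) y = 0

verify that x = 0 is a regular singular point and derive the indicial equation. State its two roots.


Divide by x^2 to reach normal form y'' + P_1(x) y' + P_2(x) y = 0 with P_1(x) = -2/x and P_2(x) = 1 + 3/x + 2/x^2.
x = 0 is a singular point because the y'-coefficient -2/x has a pole at x = 0 and the y-coefficient 1 + 3/x + 2/x^2 has a pole at x = 0.
It is a regular singular point because x P_1(x) = p(x) = -2 and x^2 P_2(x) = q(x) = x^2 + 3x + 2 are polynomials, hence analytic at x = 0.
p(0) = -2,  q(0) = 2.
Indicial equation: r(r-1) + p(0) r + q(0) = 0, i.e. r^2 + (p(0) - 1) r + q(0) = 0, i.e. r^2 - 3 r + 2 = 0.
Discriminant: (-3)^2 - 4(2) = 1, so r = (3 ± 1)/2.
Solving: r_1 = 2, r_2 = 1.

indicial: r^2 - 3 r + 2 = 0; roots r_1 = 2, r_2 = 1


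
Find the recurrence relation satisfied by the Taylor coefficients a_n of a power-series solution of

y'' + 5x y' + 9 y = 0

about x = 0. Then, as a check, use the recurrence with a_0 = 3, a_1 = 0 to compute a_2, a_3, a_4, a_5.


Substitute y = sum_n a_n x^n.
y''(x) has coefficient (n+2)(n+1) a_{n+2} at x^n;
5 x y'(x) has coefficient 5 n a_n at x^n (shift);
9 y(x) has coefficient 9 a_n at x^n.
Matching x^n: (n+2)(n+1) a_{n+2} + (5n + 9) a_n = 0.
Thus a_{n+2} = (-5n - 9) / ((n+1)(n+2)) * a_n.

Check with a_0 = 3, a_1 = 0 (apply the recurrence for n = 0, 1, 2, 3): a_0 = 3, a_1 = 0, a_2 = -27/2, a_3 = 0, a_4 = 171/8, a_5 = 0.

a_(n+2) = (-5n - 9) / ((n+1)(n+2)) * a_n; check: a_0 = 3, a_1 = 0, a_2 = -27/2, a_3 = 0, a_4 = 171/8, a_5 = 0


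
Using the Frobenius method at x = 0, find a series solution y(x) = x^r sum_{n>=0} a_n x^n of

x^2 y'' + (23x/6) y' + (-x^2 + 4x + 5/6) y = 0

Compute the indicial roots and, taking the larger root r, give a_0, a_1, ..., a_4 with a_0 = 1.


Write in Frobenius form y'' + (p(x)/x) y' + (q(x)/x^2) y = 0:
  p(x) = 23/6,  q(x) = -x^2 + 4x + 5/6.
Indicial equation: r(r-1) + (23/6) r + (5/6) = 0 -> roots r_1 = -1/3, r_2 = -5/2.
Take r = r_1 = -1/3. Let y(x) = x^r sum_{n>=0} a_n x^n with a_0 = 1.
Substitute y = x^r sum a_n x^n and match x^{r+n}. The recurrence is
  D(n) a_n + 4 a_{n-1} - 1 a_{n-2} = 0,  where D(n) = (r+n)(r+n-1) + (23/6)(r+n) + (5/6).
  a_n = [-4 a_{n-1} + 1 a_{n-2}] / D(n).
Since the indicial polynomial factors as (r - r_1)(r - r_2), D(n) = (r_1 + n - r_1)(r_1 + n - r_2) = n(n + 13/6).
Evaluating step by step (a_0 = 1):
  n = 1: D(1) = 1(1 + 13/6) = 19/6; numerator = -4(1) = -4; a_1 = (-4)/(19/6) = -24/19
  n = 2: D(2) = 2(2 + 13/6) = 25/3; numerator = -4(-24/19) + 1(1) = 115/19; a_2 = (115/19)/(25/3) = 69/95
  n = 3: D(3) = 3(3 + 13/6) = 31/2; numerator = -4(69/95) + 1(-24/19) = -396/95; a_3 = (-396/95)/(31/2) = -792/2945
  n = 4: D(4) = 4(4 + 13/6) = 74/3; numerator = -4(-792/2945) + 1(69/95) = 5307/2945; a_4 = (5307/2945)/(74/3) = 15921/217930

r = -1/3; a_0 = 1; a_1 = -24/19; a_2 = 69/95; a_3 = -792/2945; a_4 = 15921/217930


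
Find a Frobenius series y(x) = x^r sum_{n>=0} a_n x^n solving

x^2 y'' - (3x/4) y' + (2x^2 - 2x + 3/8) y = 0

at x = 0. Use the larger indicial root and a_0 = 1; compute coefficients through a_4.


Write in Frobenius form y'' + (p(x)/x) y' + (q(x)/x^2) y = 0:
  p(x) = -3/4,  q(x) = 2x^2 - 2x + 3/8.
Indicial equation: r(r-1) + (-3/4) r + (3/8) = 0 -> roots r_1 = 3/2, r_2 = 1/4.
Take r = r_1 = 3/2. Let y(x) = x^r sum_{n>=0} a_n x^n with a_0 = 1.
Substitute y = x^r sum a_n x^n and match x^{r+n}. The recurrence is
  D(n) a_n - 2 a_{n-1} + 2 a_{n-2} = 0,  where D(n) = (r+n)(r+n-1) + (-3/4)(r+n) + (3/8).
  a_n = [2 a_{n-1} - 2 a_{n-2}] / D(n).
Since the indicial polynomial factors as (r - r_1)(r - r_2), D(n) = (r_1 + n - r_1)(r_1 + n - r_2) = n(n + 5/4).
Evaluating step by step (a_0 = 1):
  n = 1: D(1) = 1(1 + 5/4) = 9/4; numerator = 2(1) = 2; a_1 = (2)/(9/4) = 8/9
  n = 2: D(2) = 2(2 + 5/4) = 13/2; numerator = 2(8/9) - 2(1) = -2/9; a_2 = (-2/9)/(13/2) = -4/117
  n = 3: D(3) = 3(3 + 5/4) = 51/4; numerator = 2(-4/117) - 2(8/9) = -24/13; a_3 = (-24/13)/(51/4) = -32/221
  n = 4: D(4) = 4(4 + 5/4) = 21; numerator = 2(-32/221) - 2(-4/117) = -440/1989; a_4 = (-440/1989)/(21) = -440/41769

r = 3/2; a_0 = 1; a_1 = 8/9; a_2 = -4/117; a_3 = -32/221; a_4 = -440/41769


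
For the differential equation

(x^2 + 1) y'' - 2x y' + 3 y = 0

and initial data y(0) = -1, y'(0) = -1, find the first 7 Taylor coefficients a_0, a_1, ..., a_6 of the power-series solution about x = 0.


Ansatz: y(x) = sum_{n>=0} a_n x^n, so y'(x) = sum_{n>=1} n a_n x^(n-1) and y''(x) = sum_{n>=2} n(n-1) a_n x^(n-2).
Substitute into P(x) y'' + Q(x) y' + R(x) y = 0 with P(x) = x^2 + 1, Q(x) = -2x, R(x) = 3, and match powers of x.
Initial conditions: a_0 = -1, a_1 = -1.
Setting the coefficient of each power of x to zero and solving order by order (substituting the coefficients already found):
  x^0: 2 a_2 + 3 a_0 = 0  ->  2 a_2 = -3 a_0 = 3  ->  a_2 = 3/2
  x^1: 6 a_3 + a_1 = 0  ->  6 a_3 = -a_1 = 1  ->  a_3 = 1/6
  x^2: 12 a_4 + a_2 = 0  ->  12 a_4 = -a_2 = -3/2  ->  a_4 = -1/8
  x^3: 20 a_5 + 3 a_3 = 0  ->  20 a_5 = -3 a_3 = -1/2  ->  a_5 = -1/40
  x^4: 30 a_6 + 7 a_4 = 0  ->  30 a_6 = -7 a_4 = 7/8  ->  a_6 = 7/240
Truncated series: y(x) = -1 - x + (3/2) x^2 + (1/6) x^3 - (1/8) x^4 - (1/40) x^5 + (7/240) x^6 + O(x^7).

a_0 = -1; a_1 = -1; a_2 = 3/2; a_3 = 1/6; a_4 = -1/8; a_5 = -1/40; a_6 = 7/240


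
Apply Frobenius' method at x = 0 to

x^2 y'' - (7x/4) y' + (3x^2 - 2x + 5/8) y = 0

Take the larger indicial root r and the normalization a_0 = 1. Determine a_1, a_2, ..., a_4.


Write in Frobenius form y'' + (p(x)/x) y' + (q(x)/x^2) y = 0:
  p(x) = -7/4,  q(x) = 3x^2 - 2x + 5/8.
Indicial equation: r(r-1) + (-7/4) r + (5/8) = 0 -> roots r_1 = 5/2, r_2 = 1/4.
Take r = r_1 = 5/2. Let y(x) = x^r sum_{n>=0} a_n x^n with a_0 = 1.
Substitute y = x^r sum a_n x^n and match x^{r+n}. The recurrence is
  D(n) a_n - 2 a_{n-1} + 3 a_{n-2} = 0,  where D(n) = (r+n)(r+n-1) + (-7/4)(r+n) + (5/8).
  a_n = [2 a_{n-1} - 3 a_{n-2}] / D(n).
Since the indicial polynomial factors as (r - r_1)(r - r_2), D(n) = (r_1 + n - r_1)(r_1 + n - r_2) = n(n + 9/4).
Evaluating step by step (a_0 = 1):
  n = 1: D(1) = 1(1 + 9/4) = 13/4; numerator = 2(1) = 2; a_1 = (2)/(13/4) = 8/13
  n = 2: D(2) = 2(2 + 9/4) = 17/2; numerator = 2(8/13) - 3(1) = -23/13; a_2 = (-23/13)/(17/2) = -46/221
  n = 3: D(3) = 3(3 + 9/4) = 63/4; numerator = 2(-46/221) - 3(8/13) = -500/221; a_3 = (-500/221)/(63/4) = -2000/13923
  n = 4: D(4) = 4(4 + 9/4) = 25; numerator = 2(-2000/13923) - 3(-46/221) = 4694/13923; a_4 = (4694/13923)/(25) = 4694/348075

r = 5/2; a_0 = 1; a_1 = 8/13; a_2 = -46/221; a_3 = -2000/13923; a_4 = 4694/348075


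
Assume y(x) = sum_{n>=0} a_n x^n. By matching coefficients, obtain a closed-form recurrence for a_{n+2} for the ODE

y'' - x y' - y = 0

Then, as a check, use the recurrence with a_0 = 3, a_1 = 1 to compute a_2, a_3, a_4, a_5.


Substitute y = sum_n a_n x^n.
y''(x) has coefficient (n+2)(n+1) a_{n+2} at x^n;
-x y'(x) has coefficient -n a_n at x^n (shift);
-y(x) has coefficient -1 a_n at x^n.
Matching x^n: (n+2)(n+1) a_{n+2} + (-n - 1) a_n = 0.
Thus a_{n+2} = (n + 1) / ((n+1)(n+2)) * a_n.

Check with a_0 = 3, a_1 = 1 (apply the recurrence for n = 0, 1, 2, 3): a_0 = 3, a_1 = 1, a_2 = 3/2, a_3 = 1/3, a_4 = 3/8, a_5 = 1/15.

a_(n+2) = (n + 1) / ((n+1)(n+2)) * a_n; check: a_0 = 3, a_1 = 1, a_2 = 3/2, a_3 = 1/3, a_4 = 3/8, a_5 = 1/15


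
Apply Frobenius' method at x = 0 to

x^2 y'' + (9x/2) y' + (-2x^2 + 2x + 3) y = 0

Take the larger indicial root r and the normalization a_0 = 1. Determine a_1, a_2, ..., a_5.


Write in Frobenius form y'' + (p(x)/x) y' + (q(x)/x^2) y = 0:
  p(x) = 9/2,  q(x) = -2x^2 + 2x + 3.
Indicial equation: r(r-1) + (9/2) r + (3) = 0 -> roots r_1 = -3/2, r_2 = -2.
Take r = r_1 = -3/2. Let y(x) = x^r sum_{n>=0} a_n x^n with a_0 = 1.
Substitute y = x^r sum a_n x^n and match x^{r+n}. The recurrence is
  D(n) a_n + 2 a_{n-1} - 2 a_{n-2} = 0,  where D(n) = (r+n)(r+n-1) + (9/2)(r+n) + (3).
  a_n = [-2 a_{n-1} + 2 a_{n-2}] / D(n).
Since the indicial polynomial factors as (r - r_1)(r - r_2), D(n) = (r_1 + n - r_1)(r_1 + n - r_2) = n(n + 1/2).
Evaluating step by step (a_0 = 1):
  n = 1: D(1) = 1(1 + 1/2) = 3/2; numerator = -2(1) = -2; a_1 = (-2)/(3/2) = -4/3
  n = 2: D(2) = 2(2 + 1/2) = 5; numerator = -2(-4/3) + 2(1) = 14/3; a_2 = (14/3)/(5) = 14/15
  n = 3: D(3) = 3(3 + 1/2) = 21/2; numerator = -2(14/15) + 2(-4/3) = -68/15; a_3 = (-68/15)/(21/2) = -136/315
  n = 4: D(4) = 4(4 + 1/2) = 18; numerator = -2(-136/315) + 2(14/15) = 172/63; a_4 = (172/63)/(18) = 86/567
  n = 5: D(5) = 5(5 + 1/2) = 55/2; numerator = -2(86/567) + 2(-136/315) = -3308/2835; a_5 = (-3308/2835)/(55/2) = -6616/155925

r = -3/2; a_0 = 1; a_1 = -4/3; a_2 = 14/15; a_3 = -136/315; a_4 = 86/567; a_5 = -6616/155925
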